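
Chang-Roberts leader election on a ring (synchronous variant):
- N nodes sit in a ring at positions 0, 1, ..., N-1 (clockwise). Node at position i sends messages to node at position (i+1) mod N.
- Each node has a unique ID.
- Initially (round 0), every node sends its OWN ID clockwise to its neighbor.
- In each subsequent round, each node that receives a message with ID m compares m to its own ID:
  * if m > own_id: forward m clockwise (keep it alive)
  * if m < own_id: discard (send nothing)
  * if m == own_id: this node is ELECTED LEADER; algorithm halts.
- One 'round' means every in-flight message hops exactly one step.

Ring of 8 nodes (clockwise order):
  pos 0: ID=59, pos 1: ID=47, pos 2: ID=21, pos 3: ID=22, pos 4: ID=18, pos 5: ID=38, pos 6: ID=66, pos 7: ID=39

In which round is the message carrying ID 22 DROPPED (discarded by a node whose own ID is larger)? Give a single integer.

Answer: 2

Derivation:
Round 1: pos1(id47) recv 59: fwd; pos2(id21) recv 47: fwd; pos3(id22) recv 21: drop; pos4(id18) recv 22: fwd; pos5(id38) recv 18: drop; pos6(id66) recv 38: drop; pos7(id39) recv 66: fwd; pos0(id59) recv 39: drop
Round 2: pos2(id21) recv 59: fwd; pos3(id22) recv 47: fwd; pos5(id38) recv 22: drop; pos0(id59) recv 66: fwd
Round 3: pos3(id22) recv 59: fwd; pos4(id18) recv 47: fwd; pos1(id47) recv 66: fwd
Round 4: pos4(id18) recv 59: fwd; pos5(id38) recv 47: fwd; pos2(id21) recv 66: fwd
Round 5: pos5(id38) recv 59: fwd; pos6(id66) recv 47: drop; pos3(id22) recv 66: fwd
Round 6: pos6(id66) recv 59: drop; pos4(id18) recv 66: fwd
Round 7: pos5(id38) recv 66: fwd
Round 8: pos6(id66) recv 66: ELECTED
Message ID 22 originates at pos 3; dropped at pos 5 in round 2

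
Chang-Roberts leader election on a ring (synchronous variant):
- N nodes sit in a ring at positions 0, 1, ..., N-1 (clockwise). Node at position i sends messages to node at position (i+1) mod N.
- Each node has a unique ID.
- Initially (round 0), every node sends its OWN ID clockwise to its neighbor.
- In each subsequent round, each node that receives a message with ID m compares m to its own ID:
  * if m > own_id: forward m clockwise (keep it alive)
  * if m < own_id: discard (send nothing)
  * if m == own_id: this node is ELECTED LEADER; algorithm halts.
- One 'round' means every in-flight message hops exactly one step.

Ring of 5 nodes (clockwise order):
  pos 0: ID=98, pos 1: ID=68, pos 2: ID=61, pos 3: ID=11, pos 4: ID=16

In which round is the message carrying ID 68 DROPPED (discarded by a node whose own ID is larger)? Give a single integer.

Answer: 4

Derivation:
Round 1: pos1(id68) recv 98: fwd; pos2(id61) recv 68: fwd; pos3(id11) recv 61: fwd; pos4(id16) recv 11: drop; pos0(id98) recv 16: drop
Round 2: pos2(id61) recv 98: fwd; pos3(id11) recv 68: fwd; pos4(id16) recv 61: fwd
Round 3: pos3(id11) recv 98: fwd; pos4(id16) recv 68: fwd; pos0(id98) recv 61: drop
Round 4: pos4(id16) recv 98: fwd; pos0(id98) recv 68: drop
Round 5: pos0(id98) recv 98: ELECTED
Message ID 68 originates at pos 1; dropped at pos 0 in round 4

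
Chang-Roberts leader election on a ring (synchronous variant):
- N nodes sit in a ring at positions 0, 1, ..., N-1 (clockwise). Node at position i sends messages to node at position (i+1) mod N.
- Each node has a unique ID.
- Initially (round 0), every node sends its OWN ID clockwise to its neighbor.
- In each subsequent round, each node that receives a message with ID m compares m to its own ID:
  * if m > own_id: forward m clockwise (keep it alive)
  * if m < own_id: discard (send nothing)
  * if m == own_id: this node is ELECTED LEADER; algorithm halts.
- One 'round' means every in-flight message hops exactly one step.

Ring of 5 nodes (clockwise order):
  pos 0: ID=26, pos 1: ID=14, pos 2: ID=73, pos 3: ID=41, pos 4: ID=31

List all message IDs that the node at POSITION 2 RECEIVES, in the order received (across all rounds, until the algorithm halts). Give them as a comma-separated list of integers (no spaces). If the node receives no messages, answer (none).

Round 1: pos1(id14) recv 26: fwd; pos2(id73) recv 14: drop; pos3(id41) recv 73: fwd; pos4(id31) recv 41: fwd; pos0(id26) recv 31: fwd
Round 2: pos2(id73) recv 26: drop; pos4(id31) recv 73: fwd; pos0(id26) recv 41: fwd; pos1(id14) recv 31: fwd
Round 3: pos0(id26) recv 73: fwd; pos1(id14) recv 41: fwd; pos2(id73) recv 31: drop
Round 4: pos1(id14) recv 73: fwd; pos2(id73) recv 41: drop
Round 5: pos2(id73) recv 73: ELECTED

Answer: 14,26,31,41,73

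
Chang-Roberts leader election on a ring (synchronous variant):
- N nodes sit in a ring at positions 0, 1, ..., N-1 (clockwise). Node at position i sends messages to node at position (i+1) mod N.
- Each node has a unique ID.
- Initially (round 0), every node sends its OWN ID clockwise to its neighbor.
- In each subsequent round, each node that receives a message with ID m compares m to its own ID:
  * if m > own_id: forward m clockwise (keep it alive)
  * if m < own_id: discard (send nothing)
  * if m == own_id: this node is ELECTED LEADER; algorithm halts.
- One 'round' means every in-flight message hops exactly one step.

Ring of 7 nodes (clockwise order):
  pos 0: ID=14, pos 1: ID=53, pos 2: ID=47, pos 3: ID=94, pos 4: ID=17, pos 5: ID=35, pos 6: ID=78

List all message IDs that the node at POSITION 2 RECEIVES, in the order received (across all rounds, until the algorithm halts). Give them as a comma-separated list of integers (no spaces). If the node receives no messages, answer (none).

Answer: 53,78,94

Derivation:
Round 1: pos1(id53) recv 14: drop; pos2(id47) recv 53: fwd; pos3(id94) recv 47: drop; pos4(id17) recv 94: fwd; pos5(id35) recv 17: drop; pos6(id78) recv 35: drop; pos0(id14) recv 78: fwd
Round 2: pos3(id94) recv 53: drop; pos5(id35) recv 94: fwd; pos1(id53) recv 78: fwd
Round 3: pos6(id78) recv 94: fwd; pos2(id47) recv 78: fwd
Round 4: pos0(id14) recv 94: fwd; pos3(id94) recv 78: drop
Round 5: pos1(id53) recv 94: fwd
Round 6: pos2(id47) recv 94: fwd
Round 7: pos3(id94) recv 94: ELECTED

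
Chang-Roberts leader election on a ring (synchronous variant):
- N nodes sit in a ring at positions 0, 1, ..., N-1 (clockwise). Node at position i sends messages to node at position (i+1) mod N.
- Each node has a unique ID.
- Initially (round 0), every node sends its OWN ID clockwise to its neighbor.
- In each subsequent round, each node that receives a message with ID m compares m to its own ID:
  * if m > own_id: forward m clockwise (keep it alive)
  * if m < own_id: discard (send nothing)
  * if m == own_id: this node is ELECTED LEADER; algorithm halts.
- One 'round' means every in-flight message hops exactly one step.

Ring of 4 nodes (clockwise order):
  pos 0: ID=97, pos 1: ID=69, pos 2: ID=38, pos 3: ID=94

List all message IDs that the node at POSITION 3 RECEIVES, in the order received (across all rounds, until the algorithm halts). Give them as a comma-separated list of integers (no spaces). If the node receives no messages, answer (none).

Answer: 38,69,97

Derivation:
Round 1: pos1(id69) recv 97: fwd; pos2(id38) recv 69: fwd; pos3(id94) recv 38: drop; pos0(id97) recv 94: drop
Round 2: pos2(id38) recv 97: fwd; pos3(id94) recv 69: drop
Round 3: pos3(id94) recv 97: fwd
Round 4: pos0(id97) recv 97: ELECTED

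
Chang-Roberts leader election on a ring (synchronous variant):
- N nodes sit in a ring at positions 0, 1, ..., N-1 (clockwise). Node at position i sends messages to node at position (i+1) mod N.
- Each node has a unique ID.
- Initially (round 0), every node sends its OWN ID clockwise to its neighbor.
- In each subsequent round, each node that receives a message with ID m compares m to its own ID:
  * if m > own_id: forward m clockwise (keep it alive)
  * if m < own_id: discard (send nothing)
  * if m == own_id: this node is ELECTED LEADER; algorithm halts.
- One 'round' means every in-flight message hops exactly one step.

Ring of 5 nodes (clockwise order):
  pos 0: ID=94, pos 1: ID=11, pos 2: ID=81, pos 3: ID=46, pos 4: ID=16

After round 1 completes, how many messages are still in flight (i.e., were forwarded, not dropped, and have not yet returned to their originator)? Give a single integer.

Round 1: pos1(id11) recv 94: fwd; pos2(id81) recv 11: drop; pos3(id46) recv 81: fwd; pos4(id16) recv 46: fwd; pos0(id94) recv 16: drop
After round 1: 3 messages still in flight

Answer: 3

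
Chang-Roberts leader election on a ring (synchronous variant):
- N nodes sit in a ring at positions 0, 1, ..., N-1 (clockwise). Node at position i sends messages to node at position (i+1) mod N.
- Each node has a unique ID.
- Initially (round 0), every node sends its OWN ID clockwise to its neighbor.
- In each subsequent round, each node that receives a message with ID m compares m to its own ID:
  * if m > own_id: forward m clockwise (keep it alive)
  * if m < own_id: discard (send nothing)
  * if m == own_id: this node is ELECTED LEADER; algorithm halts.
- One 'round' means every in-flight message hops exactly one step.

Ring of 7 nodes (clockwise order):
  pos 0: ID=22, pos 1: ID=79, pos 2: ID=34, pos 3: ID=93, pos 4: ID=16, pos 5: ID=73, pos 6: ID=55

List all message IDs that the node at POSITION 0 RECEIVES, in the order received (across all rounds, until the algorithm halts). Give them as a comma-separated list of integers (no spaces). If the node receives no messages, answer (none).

Answer: 55,73,93

Derivation:
Round 1: pos1(id79) recv 22: drop; pos2(id34) recv 79: fwd; pos3(id93) recv 34: drop; pos4(id16) recv 93: fwd; pos5(id73) recv 16: drop; pos6(id55) recv 73: fwd; pos0(id22) recv 55: fwd
Round 2: pos3(id93) recv 79: drop; pos5(id73) recv 93: fwd; pos0(id22) recv 73: fwd; pos1(id79) recv 55: drop
Round 3: pos6(id55) recv 93: fwd; pos1(id79) recv 73: drop
Round 4: pos0(id22) recv 93: fwd
Round 5: pos1(id79) recv 93: fwd
Round 6: pos2(id34) recv 93: fwd
Round 7: pos3(id93) recv 93: ELECTED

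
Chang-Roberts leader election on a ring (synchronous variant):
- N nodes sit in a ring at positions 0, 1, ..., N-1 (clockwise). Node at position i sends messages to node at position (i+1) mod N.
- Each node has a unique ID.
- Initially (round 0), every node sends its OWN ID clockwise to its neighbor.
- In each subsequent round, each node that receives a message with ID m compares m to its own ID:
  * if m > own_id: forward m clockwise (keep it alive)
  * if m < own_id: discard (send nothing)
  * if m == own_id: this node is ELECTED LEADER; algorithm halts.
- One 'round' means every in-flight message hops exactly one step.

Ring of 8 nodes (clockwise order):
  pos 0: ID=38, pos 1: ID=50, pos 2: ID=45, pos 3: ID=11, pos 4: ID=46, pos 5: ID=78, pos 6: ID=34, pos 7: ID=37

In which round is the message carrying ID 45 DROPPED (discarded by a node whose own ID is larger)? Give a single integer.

Round 1: pos1(id50) recv 38: drop; pos2(id45) recv 50: fwd; pos3(id11) recv 45: fwd; pos4(id46) recv 11: drop; pos5(id78) recv 46: drop; pos6(id34) recv 78: fwd; pos7(id37) recv 34: drop; pos0(id38) recv 37: drop
Round 2: pos3(id11) recv 50: fwd; pos4(id46) recv 45: drop; pos7(id37) recv 78: fwd
Round 3: pos4(id46) recv 50: fwd; pos0(id38) recv 78: fwd
Round 4: pos5(id78) recv 50: drop; pos1(id50) recv 78: fwd
Round 5: pos2(id45) recv 78: fwd
Round 6: pos3(id11) recv 78: fwd
Round 7: pos4(id46) recv 78: fwd
Round 8: pos5(id78) recv 78: ELECTED
Message ID 45 originates at pos 2; dropped at pos 4 in round 2

Answer: 2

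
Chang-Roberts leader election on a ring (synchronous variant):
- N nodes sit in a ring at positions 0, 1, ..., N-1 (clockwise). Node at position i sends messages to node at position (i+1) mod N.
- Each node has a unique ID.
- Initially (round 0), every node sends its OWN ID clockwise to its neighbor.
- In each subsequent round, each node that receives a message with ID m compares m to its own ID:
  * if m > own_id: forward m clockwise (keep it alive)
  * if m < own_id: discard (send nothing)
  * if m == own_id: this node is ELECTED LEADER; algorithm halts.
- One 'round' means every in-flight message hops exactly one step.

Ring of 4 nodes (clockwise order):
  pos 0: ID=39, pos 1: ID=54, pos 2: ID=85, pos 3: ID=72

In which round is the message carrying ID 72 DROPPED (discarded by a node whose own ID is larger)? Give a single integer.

Round 1: pos1(id54) recv 39: drop; pos2(id85) recv 54: drop; pos3(id72) recv 85: fwd; pos0(id39) recv 72: fwd
Round 2: pos0(id39) recv 85: fwd; pos1(id54) recv 72: fwd
Round 3: pos1(id54) recv 85: fwd; pos2(id85) recv 72: drop
Round 4: pos2(id85) recv 85: ELECTED
Message ID 72 originates at pos 3; dropped at pos 2 in round 3

Answer: 3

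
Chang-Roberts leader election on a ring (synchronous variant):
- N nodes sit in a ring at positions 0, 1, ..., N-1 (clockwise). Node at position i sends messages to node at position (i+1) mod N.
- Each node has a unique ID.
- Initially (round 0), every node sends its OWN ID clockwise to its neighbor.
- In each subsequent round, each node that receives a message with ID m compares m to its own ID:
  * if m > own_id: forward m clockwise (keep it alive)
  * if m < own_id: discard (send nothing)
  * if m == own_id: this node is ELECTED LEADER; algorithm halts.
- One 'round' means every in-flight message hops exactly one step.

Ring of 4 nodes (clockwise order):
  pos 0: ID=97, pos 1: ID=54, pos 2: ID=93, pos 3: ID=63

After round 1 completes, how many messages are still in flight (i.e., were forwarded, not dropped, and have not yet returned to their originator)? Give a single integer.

Answer: 2

Derivation:
Round 1: pos1(id54) recv 97: fwd; pos2(id93) recv 54: drop; pos3(id63) recv 93: fwd; pos0(id97) recv 63: drop
After round 1: 2 messages still in flight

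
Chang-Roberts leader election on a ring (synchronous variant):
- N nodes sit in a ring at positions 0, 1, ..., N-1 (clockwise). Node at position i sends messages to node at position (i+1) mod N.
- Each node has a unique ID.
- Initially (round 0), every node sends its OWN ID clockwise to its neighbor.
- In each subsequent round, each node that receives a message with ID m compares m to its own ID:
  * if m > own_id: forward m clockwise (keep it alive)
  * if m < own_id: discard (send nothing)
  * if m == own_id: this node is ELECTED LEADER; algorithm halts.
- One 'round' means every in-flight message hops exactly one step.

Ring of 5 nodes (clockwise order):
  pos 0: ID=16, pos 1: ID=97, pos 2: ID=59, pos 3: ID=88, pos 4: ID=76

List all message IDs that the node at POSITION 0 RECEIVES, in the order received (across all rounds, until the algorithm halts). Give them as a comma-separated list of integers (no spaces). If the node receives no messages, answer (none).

Round 1: pos1(id97) recv 16: drop; pos2(id59) recv 97: fwd; pos3(id88) recv 59: drop; pos4(id76) recv 88: fwd; pos0(id16) recv 76: fwd
Round 2: pos3(id88) recv 97: fwd; pos0(id16) recv 88: fwd; pos1(id97) recv 76: drop
Round 3: pos4(id76) recv 97: fwd; pos1(id97) recv 88: drop
Round 4: pos0(id16) recv 97: fwd
Round 5: pos1(id97) recv 97: ELECTED

Answer: 76,88,97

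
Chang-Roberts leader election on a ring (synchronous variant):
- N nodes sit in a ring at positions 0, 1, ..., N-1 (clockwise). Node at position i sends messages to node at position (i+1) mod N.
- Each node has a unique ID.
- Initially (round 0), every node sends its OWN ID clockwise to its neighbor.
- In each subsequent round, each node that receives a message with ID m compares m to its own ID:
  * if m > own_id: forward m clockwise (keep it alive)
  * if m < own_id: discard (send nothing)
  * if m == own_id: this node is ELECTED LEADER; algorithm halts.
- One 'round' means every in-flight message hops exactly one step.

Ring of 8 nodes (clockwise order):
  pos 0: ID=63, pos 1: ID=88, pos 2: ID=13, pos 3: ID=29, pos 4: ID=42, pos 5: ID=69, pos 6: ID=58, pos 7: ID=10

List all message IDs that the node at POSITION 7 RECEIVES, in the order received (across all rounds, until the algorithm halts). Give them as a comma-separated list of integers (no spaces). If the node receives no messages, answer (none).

Answer: 58,69,88

Derivation:
Round 1: pos1(id88) recv 63: drop; pos2(id13) recv 88: fwd; pos3(id29) recv 13: drop; pos4(id42) recv 29: drop; pos5(id69) recv 42: drop; pos6(id58) recv 69: fwd; pos7(id10) recv 58: fwd; pos0(id63) recv 10: drop
Round 2: pos3(id29) recv 88: fwd; pos7(id10) recv 69: fwd; pos0(id63) recv 58: drop
Round 3: pos4(id42) recv 88: fwd; pos0(id63) recv 69: fwd
Round 4: pos5(id69) recv 88: fwd; pos1(id88) recv 69: drop
Round 5: pos6(id58) recv 88: fwd
Round 6: pos7(id10) recv 88: fwd
Round 7: pos0(id63) recv 88: fwd
Round 8: pos1(id88) recv 88: ELECTED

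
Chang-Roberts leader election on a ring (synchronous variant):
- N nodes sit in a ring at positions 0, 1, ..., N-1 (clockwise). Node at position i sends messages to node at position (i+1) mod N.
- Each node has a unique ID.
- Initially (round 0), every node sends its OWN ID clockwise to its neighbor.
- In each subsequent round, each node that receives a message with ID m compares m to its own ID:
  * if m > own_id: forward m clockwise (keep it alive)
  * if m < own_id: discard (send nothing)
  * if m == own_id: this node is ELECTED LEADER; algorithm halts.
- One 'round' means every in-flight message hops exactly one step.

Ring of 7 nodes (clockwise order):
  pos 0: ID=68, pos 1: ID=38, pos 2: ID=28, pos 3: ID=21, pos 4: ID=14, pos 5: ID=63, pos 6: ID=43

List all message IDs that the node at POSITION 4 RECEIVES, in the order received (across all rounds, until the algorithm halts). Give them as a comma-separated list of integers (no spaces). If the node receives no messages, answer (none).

Round 1: pos1(id38) recv 68: fwd; pos2(id28) recv 38: fwd; pos3(id21) recv 28: fwd; pos4(id14) recv 21: fwd; pos5(id63) recv 14: drop; pos6(id43) recv 63: fwd; pos0(id68) recv 43: drop
Round 2: pos2(id28) recv 68: fwd; pos3(id21) recv 38: fwd; pos4(id14) recv 28: fwd; pos5(id63) recv 21: drop; pos0(id68) recv 63: drop
Round 3: pos3(id21) recv 68: fwd; pos4(id14) recv 38: fwd; pos5(id63) recv 28: drop
Round 4: pos4(id14) recv 68: fwd; pos5(id63) recv 38: drop
Round 5: pos5(id63) recv 68: fwd
Round 6: pos6(id43) recv 68: fwd
Round 7: pos0(id68) recv 68: ELECTED

Answer: 21,28,38,68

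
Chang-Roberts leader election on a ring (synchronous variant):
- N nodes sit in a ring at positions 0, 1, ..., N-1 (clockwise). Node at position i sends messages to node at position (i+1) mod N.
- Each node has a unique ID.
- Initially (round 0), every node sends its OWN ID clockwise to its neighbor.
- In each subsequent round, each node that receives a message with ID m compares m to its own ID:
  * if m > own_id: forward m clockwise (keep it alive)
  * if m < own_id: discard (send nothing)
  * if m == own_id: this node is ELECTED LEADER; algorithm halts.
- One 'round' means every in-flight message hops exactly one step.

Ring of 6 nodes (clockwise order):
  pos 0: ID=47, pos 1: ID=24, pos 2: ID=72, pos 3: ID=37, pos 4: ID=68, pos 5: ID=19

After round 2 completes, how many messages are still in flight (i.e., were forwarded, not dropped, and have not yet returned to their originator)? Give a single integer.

Answer: 2

Derivation:
Round 1: pos1(id24) recv 47: fwd; pos2(id72) recv 24: drop; pos3(id37) recv 72: fwd; pos4(id68) recv 37: drop; pos5(id19) recv 68: fwd; pos0(id47) recv 19: drop
Round 2: pos2(id72) recv 47: drop; pos4(id68) recv 72: fwd; pos0(id47) recv 68: fwd
After round 2: 2 messages still in flight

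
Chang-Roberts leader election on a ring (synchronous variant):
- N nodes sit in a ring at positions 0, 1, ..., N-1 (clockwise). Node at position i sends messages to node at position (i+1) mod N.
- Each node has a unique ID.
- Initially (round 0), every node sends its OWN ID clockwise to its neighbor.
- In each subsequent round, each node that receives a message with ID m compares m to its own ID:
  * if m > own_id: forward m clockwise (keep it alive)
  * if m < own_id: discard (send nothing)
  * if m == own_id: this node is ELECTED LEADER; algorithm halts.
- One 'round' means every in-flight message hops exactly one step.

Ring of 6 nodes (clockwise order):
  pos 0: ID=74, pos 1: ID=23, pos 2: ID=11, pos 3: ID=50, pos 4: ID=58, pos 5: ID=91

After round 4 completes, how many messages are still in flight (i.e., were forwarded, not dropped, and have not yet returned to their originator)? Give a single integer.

Answer: 2

Derivation:
Round 1: pos1(id23) recv 74: fwd; pos2(id11) recv 23: fwd; pos3(id50) recv 11: drop; pos4(id58) recv 50: drop; pos5(id91) recv 58: drop; pos0(id74) recv 91: fwd
Round 2: pos2(id11) recv 74: fwd; pos3(id50) recv 23: drop; pos1(id23) recv 91: fwd
Round 3: pos3(id50) recv 74: fwd; pos2(id11) recv 91: fwd
Round 4: pos4(id58) recv 74: fwd; pos3(id50) recv 91: fwd
After round 4: 2 messages still in flight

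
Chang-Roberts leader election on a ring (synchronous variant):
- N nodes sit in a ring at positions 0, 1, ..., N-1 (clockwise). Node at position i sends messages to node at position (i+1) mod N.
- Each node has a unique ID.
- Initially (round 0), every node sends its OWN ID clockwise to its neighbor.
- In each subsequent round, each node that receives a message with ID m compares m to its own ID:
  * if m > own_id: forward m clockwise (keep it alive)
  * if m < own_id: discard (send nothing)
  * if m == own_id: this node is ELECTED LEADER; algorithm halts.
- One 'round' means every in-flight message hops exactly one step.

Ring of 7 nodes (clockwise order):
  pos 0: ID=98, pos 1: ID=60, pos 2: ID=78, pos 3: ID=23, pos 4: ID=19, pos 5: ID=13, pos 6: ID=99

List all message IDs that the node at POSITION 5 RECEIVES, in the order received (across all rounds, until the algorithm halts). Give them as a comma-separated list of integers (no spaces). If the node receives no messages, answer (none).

Answer: 19,23,78,98,99

Derivation:
Round 1: pos1(id60) recv 98: fwd; pos2(id78) recv 60: drop; pos3(id23) recv 78: fwd; pos4(id19) recv 23: fwd; pos5(id13) recv 19: fwd; pos6(id99) recv 13: drop; pos0(id98) recv 99: fwd
Round 2: pos2(id78) recv 98: fwd; pos4(id19) recv 78: fwd; pos5(id13) recv 23: fwd; pos6(id99) recv 19: drop; pos1(id60) recv 99: fwd
Round 3: pos3(id23) recv 98: fwd; pos5(id13) recv 78: fwd; pos6(id99) recv 23: drop; pos2(id78) recv 99: fwd
Round 4: pos4(id19) recv 98: fwd; pos6(id99) recv 78: drop; pos3(id23) recv 99: fwd
Round 5: pos5(id13) recv 98: fwd; pos4(id19) recv 99: fwd
Round 6: pos6(id99) recv 98: drop; pos5(id13) recv 99: fwd
Round 7: pos6(id99) recv 99: ELECTED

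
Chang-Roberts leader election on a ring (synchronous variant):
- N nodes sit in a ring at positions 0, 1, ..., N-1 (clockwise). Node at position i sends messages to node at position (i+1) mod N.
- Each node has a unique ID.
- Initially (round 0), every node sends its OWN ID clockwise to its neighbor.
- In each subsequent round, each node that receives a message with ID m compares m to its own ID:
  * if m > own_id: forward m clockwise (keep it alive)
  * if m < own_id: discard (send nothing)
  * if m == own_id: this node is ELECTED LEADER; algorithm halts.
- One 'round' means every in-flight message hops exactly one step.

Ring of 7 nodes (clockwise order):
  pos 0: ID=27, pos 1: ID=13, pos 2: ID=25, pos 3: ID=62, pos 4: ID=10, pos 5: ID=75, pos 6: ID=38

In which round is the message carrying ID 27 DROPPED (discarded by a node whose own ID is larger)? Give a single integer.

Round 1: pos1(id13) recv 27: fwd; pos2(id25) recv 13: drop; pos3(id62) recv 25: drop; pos4(id10) recv 62: fwd; pos5(id75) recv 10: drop; pos6(id38) recv 75: fwd; pos0(id27) recv 38: fwd
Round 2: pos2(id25) recv 27: fwd; pos5(id75) recv 62: drop; pos0(id27) recv 75: fwd; pos1(id13) recv 38: fwd
Round 3: pos3(id62) recv 27: drop; pos1(id13) recv 75: fwd; pos2(id25) recv 38: fwd
Round 4: pos2(id25) recv 75: fwd; pos3(id62) recv 38: drop
Round 5: pos3(id62) recv 75: fwd
Round 6: pos4(id10) recv 75: fwd
Round 7: pos5(id75) recv 75: ELECTED
Message ID 27 originates at pos 0; dropped at pos 3 in round 3

Answer: 3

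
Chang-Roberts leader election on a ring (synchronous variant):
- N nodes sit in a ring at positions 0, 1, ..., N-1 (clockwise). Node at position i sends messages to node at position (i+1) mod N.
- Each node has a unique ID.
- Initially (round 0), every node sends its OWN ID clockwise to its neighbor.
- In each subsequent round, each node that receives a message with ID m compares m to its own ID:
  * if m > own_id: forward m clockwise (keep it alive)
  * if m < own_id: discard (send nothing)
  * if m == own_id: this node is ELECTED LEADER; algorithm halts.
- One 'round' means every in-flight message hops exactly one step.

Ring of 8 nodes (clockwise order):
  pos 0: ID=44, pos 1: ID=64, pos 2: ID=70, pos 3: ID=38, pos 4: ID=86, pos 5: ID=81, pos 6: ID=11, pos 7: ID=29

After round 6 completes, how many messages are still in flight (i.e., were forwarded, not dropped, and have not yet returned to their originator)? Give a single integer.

Round 1: pos1(id64) recv 44: drop; pos2(id70) recv 64: drop; pos3(id38) recv 70: fwd; pos4(id86) recv 38: drop; pos5(id81) recv 86: fwd; pos6(id11) recv 81: fwd; pos7(id29) recv 11: drop; pos0(id44) recv 29: drop
Round 2: pos4(id86) recv 70: drop; pos6(id11) recv 86: fwd; pos7(id29) recv 81: fwd
Round 3: pos7(id29) recv 86: fwd; pos0(id44) recv 81: fwd
Round 4: pos0(id44) recv 86: fwd; pos1(id64) recv 81: fwd
Round 5: pos1(id64) recv 86: fwd; pos2(id70) recv 81: fwd
Round 6: pos2(id70) recv 86: fwd; pos3(id38) recv 81: fwd
After round 6: 2 messages still in flight

Answer: 2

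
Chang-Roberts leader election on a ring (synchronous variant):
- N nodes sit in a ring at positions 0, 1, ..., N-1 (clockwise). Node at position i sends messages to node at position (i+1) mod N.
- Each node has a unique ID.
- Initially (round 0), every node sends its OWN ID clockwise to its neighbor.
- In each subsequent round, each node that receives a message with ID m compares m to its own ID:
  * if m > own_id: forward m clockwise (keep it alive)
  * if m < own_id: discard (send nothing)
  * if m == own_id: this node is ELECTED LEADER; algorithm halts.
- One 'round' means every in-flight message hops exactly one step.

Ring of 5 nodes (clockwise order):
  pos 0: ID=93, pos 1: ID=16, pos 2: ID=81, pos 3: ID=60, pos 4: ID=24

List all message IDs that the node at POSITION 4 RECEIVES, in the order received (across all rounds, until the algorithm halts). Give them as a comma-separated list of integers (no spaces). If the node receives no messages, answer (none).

Round 1: pos1(id16) recv 93: fwd; pos2(id81) recv 16: drop; pos3(id60) recv 81: fwd; pos4(id24) recv 60: fwd; pos0(id93) recv 24: drop
Round 2: pos2(id81) recv 93: fwd; pos4(id24) recv 81: fwd; pos0(id93) recv 60: drop
Round 3: pos3(id60) recv 93: fwd; pos0(id93) recv 81: drop
Round 4: pos4(id24) recv 93: fwd
Round 5: pos0(id93) recv 93: ELECTED

Answer: 60,81,93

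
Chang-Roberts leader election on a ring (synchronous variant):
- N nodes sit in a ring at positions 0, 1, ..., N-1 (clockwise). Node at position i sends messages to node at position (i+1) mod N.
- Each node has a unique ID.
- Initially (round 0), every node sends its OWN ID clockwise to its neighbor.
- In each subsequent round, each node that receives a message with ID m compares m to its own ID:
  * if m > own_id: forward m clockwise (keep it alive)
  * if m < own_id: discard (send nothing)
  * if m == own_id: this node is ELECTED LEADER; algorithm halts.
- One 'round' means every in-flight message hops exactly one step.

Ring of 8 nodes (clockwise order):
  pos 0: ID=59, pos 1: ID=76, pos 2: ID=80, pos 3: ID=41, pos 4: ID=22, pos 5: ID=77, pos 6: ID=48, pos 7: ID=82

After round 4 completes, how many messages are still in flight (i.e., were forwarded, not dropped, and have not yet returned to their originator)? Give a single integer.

Answer: 2

Derivation:
Round 1: pos1(id76) recv 59: drop; pos2(id80) recv 76: drop; pos3(id41) recv 80: fwd; pos4(id22) recv 41: fwd; pos5(id77) recv 22: drop; pos6(id48) recv 77: fwd; pos7(id82) recv 48: drop; pos0(id59) recv 82: fwd
Round 2: pos4(id22) recv 80: fwd; pos5(id77) recv 41: drop; pos7(id82) recv 77: drop; pos1(id76) recv 82: fwd
Round 3: pos5(id77) recv 80: fwd; pos2(id80) recv 82: fwd
Round 4: pos6(id48) recv 80: fwd; pos3(id41) recv 82: fwd
After round 4: 2 messages still in flight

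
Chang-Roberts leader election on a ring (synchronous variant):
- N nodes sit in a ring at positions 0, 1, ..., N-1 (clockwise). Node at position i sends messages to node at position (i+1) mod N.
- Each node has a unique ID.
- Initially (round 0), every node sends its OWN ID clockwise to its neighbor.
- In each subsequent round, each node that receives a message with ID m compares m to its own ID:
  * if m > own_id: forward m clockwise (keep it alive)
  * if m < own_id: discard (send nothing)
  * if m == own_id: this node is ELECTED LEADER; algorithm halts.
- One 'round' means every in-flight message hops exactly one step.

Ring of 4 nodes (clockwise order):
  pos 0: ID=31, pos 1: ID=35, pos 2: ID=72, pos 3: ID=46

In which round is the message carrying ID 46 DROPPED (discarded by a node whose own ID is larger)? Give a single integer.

Round 1: pos1(id35) recv 31: drop; pos2(id72) recv 35: drop; pos3(id46) recv 72: fwd; pos0(id31) recv 46: fwd
Round 2: pos0(id31) recv 72: fwd; pos1(id35) recv 46: fwd
Round 3: pos1(id35) recv 72: fwd; pos2(id72) recv 46: drop
Round 4: pos2(id72) recv 72: ELECTED
Message ID 46 originates at pos 3; dropped at pos 2 in round 3

Answer: 3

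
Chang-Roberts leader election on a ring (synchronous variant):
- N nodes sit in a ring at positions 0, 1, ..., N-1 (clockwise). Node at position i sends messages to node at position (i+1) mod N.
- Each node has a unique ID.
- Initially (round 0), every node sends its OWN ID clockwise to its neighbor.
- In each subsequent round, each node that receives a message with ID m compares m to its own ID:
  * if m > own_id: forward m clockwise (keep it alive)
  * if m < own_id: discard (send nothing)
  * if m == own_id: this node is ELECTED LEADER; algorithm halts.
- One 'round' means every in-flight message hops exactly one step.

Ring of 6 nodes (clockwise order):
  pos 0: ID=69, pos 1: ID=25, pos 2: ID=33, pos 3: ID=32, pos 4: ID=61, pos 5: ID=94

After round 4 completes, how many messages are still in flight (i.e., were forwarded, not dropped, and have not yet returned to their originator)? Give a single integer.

Round 1: pos1(id25) recv 69: fwd; pos2(id33) recv 25: drop; pos3(id32) recv 33: fwd; pos4(id61) recv 32: drop; pos5(id94) recv 61: drop; pos0(id69) recv 94: fwd
Round 2: pos2(id33) recv 69: fwd; pos4(id61) recv 33: drop; pos1(id25) recv 94: fwd
Round 3: pos3(id32) recv 69: fwd; pos2(id33) recv 94: fwd
Round 4: pos4(id61) recv 69: fwd; pos3(id32) recv 94: fwd
After round 4: 2 messages still in flight

Answer: 2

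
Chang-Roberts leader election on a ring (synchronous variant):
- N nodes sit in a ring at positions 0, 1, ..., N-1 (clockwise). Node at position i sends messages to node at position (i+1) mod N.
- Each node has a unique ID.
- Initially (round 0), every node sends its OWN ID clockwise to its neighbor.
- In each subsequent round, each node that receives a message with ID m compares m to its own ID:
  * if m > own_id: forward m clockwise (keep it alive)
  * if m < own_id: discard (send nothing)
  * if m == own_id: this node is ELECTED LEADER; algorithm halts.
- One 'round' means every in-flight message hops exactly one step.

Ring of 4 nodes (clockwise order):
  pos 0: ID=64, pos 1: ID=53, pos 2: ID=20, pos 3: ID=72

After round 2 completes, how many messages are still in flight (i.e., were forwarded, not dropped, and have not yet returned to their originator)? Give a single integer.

Round 1: pos1(id53) recv 64: fwd; pos2(id20) recv 53: fwd; pos3(id72) recv 20: drop; pos0(id64) recv 72: fwd
Round 2: pos2(id20) recv 64: fwd; pos3(id72) recv 53: drop; pos1(id53) recv 72: fwd
After round 2: 2 messages still in flight

Answer: 2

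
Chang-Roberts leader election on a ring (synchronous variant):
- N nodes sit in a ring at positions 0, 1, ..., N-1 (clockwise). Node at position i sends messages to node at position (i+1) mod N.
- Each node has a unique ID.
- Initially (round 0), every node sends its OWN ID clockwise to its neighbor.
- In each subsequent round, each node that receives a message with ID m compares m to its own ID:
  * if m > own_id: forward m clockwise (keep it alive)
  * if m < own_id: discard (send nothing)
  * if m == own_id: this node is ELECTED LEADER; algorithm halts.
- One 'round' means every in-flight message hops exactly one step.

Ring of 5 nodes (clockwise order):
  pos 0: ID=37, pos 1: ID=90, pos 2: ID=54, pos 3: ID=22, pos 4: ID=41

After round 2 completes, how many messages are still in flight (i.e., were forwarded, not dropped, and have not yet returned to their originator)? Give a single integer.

Answer: 2

Derivation:
Round 1: pos1(id90) recv 37: drop; pos2(id54) recv 90: fwd; pos3(id22) recv 54: fwd; pos4(id41) recv 22: drop; pos0(id37) recv 41: fwd
Round 2: pos3(id22) recv 90: fwd; pos4(id41) recv 54: fwd; pos1(id90) recv 41: drop
After round 2: 2 messages still in flight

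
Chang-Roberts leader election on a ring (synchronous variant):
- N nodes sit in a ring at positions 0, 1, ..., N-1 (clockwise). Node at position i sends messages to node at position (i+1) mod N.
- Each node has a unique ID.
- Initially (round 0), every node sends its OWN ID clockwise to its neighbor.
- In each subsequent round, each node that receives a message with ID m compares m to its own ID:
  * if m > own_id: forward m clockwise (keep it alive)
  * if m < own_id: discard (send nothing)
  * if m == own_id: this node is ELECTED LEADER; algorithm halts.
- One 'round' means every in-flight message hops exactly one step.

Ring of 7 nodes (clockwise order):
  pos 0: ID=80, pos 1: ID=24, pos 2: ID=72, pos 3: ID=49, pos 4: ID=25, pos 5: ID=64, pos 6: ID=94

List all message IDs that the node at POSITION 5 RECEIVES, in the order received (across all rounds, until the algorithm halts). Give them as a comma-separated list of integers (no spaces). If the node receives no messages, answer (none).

Round 1: pos1(id24) recv 80: fwd; pos2(id72) recv 24: drop; pos3(id49) recv 72: fwd; pos4(id25) recv 49: fwd; pos5(id64) recv 25: drop; pos6(id94) recv 64: drop; pos0(id80) recv 94: fwd
Round 2: pos2(id72) recv 80: fwd; pos4(id25) recv 72: fwd; pos5(id64) recv 49: drop; pos1(id24) recv 94: fwd
Round 3: pos3(id49) recv 80: fwd; pos5(id64) recv 72: fwd; pos2(id72) recv 94: fwd
Round 4: pos4(id25) recv 80: fwd; pos6(id94) recv 72: drop; pos3(id49) recv 94: fwd
Round 5: pos5(id64) recv 80: fwd; pos4(id25) recv 94: fwd
Round 6: pos6(id94) recv 80: drop; pos5(id64) recv 94: fwd
Round 7: pos6(id94) recv 94: ELECTED

Answer: 25,49,72,80,94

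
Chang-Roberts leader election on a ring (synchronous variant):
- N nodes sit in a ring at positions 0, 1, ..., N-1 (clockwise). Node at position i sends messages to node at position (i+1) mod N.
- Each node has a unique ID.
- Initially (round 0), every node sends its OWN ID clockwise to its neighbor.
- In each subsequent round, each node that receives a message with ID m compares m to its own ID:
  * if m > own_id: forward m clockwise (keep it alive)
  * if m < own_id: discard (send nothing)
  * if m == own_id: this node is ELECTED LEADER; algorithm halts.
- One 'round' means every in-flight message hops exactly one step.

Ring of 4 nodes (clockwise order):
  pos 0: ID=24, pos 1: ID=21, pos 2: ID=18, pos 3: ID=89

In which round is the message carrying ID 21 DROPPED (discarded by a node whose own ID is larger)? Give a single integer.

Answer: 2

Derivation:
Round 1: pos1(id21) recv 24: fwd; pos2(id18) recv 21: fwd; pos3(id89) recv 18: drop; pos0(id24) recv 89: fwd
Round 2: pos2(id18) recv 24: fwd; pos3(id89) recv 21: drop; pos1(id21) recv 89: fwd
Round 3: pos3(id89) recv 24: drop; pos2(id18) recv 89: fwd
Round 4: pos3(id89) recv 89: ELECTED
Message ID 21 originates at pos 1; dropped at pos 3 in round 2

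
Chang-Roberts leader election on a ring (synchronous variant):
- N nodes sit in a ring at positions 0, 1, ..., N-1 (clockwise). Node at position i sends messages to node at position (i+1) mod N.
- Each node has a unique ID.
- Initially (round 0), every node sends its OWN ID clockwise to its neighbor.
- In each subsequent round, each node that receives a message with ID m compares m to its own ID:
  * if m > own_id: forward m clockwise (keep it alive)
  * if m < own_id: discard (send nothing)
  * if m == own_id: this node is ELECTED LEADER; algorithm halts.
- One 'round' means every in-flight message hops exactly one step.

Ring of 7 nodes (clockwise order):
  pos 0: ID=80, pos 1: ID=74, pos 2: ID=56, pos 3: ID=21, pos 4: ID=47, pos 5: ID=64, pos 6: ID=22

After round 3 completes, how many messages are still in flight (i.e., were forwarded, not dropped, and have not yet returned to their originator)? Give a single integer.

Answer: 2

Derivation:
Round 1: pos1(id74) recv 80: fwd; pos2(id56) recv 74: fwd; pos3(id21) recv 56: fwd; pos4(id47) recv 21: drop; pos5(id64) recv 47: drop; pos6(id22) recv 64: fwd; pos0(id80) recv 22: drop
Round 2: pos2(id56) recv 80: fwd; pos3(id21) recv 74: fwd; pos4(id47) recv 56: fwd; pos0(id80) recv 64: drop
Round 3: pos3(id21) recv 80: fwd; pos4(id47) recv 74: fwd; pos5(id64) recv 56: drop
After round 3: 2 messages still in flight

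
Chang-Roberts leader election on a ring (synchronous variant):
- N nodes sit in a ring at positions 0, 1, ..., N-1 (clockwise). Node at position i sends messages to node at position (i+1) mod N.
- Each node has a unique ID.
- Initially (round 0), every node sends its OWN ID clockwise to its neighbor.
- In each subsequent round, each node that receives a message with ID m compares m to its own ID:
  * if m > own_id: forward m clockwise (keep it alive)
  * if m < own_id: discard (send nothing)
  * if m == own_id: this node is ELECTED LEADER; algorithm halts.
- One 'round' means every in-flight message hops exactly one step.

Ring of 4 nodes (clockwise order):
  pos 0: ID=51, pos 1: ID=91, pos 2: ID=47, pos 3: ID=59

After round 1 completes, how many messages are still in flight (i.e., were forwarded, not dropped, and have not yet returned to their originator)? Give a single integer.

Round 1: pos1(id91) recv 51: drop; pos2(id47) recv 91: fwd; pos3(id59) recv 47: drop; pos0(id51) recv 59: fwd
After round 1: 2 messages still in flight

Answer: 2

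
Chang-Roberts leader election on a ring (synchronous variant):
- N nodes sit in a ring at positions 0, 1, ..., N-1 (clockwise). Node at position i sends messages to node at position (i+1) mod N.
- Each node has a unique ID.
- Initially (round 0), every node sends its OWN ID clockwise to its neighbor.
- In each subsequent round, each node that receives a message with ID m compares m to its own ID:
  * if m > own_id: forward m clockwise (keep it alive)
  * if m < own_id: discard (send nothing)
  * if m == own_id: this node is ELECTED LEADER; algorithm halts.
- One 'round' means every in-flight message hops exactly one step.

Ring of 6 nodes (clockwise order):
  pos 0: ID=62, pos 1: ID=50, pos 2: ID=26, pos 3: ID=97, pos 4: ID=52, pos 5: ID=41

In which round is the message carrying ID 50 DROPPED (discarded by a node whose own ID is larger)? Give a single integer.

Round 1: pos1(id50) recv 62: fwd; pos2(id26) recv 50: fwd; pos3(id97) recv 26: drop; pos4(id52) recv 97: fwd; pos5(id41) recv 52: fwd; pos0(id62) recv 41: drop
Round 2: pos2(id26) recv 62: fwd; pos3(id97) recv 50: drop; pos5(id41) recv 97: fwd; pos0(id62) recv 52: drop
Round 3: pos3(id97) recv 62: drop; pos0(id62) recv 97: fwd
Round 4: pos1(id50) recv 97: fwd
Round 5: pos2(id26) recv 97: fwd
Round 6: pos3(id97) recv 97: ELECTED
Message ID 50 originates at pos 1; dropped at pos 3 in round 2

Answer: 2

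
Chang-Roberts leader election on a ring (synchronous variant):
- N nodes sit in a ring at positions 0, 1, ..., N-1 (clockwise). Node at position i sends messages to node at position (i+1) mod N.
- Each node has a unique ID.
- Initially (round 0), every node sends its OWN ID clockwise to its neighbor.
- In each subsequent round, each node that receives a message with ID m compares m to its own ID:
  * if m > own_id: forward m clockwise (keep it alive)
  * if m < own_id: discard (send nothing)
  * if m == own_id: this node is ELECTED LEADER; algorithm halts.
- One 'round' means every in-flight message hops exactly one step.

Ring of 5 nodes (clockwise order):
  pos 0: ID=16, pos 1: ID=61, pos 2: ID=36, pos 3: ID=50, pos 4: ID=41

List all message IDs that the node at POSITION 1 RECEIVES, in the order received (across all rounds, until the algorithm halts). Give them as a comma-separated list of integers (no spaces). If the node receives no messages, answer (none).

Answer: 16,41,50,61

Derivation:
Round 1: pos1(id61) recv 16: drop; pos2(id36) recv 61: fwd; pos3(id50) recv 36: drop; pos4(id41) recv 50: fwd; pos0(id16) recv 41: fwd
Round 2: pos3(id50) recv 61: fwd; pos0(id16) recv 50: fwd; pos1(id61) recv 41: drop
Round 3: pos4(id41) recv 61: fwd; pos1(id61) recv 50: drop
Round 4: pos0(id16) recv 61: fwd
Round 5: pos1(id61) recv 61: ELECTED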